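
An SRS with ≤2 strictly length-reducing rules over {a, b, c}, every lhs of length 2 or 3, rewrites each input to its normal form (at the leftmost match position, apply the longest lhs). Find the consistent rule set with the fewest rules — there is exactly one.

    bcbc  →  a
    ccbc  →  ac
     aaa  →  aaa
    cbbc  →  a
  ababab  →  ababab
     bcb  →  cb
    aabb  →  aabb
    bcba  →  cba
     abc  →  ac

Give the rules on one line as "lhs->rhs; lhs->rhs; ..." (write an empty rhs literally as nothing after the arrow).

  | bcbc => cbc => cc => a
  | ccbc => abc => ac
  | aaa
  | cbbc => cbc => cc => a

bc->c; cc->a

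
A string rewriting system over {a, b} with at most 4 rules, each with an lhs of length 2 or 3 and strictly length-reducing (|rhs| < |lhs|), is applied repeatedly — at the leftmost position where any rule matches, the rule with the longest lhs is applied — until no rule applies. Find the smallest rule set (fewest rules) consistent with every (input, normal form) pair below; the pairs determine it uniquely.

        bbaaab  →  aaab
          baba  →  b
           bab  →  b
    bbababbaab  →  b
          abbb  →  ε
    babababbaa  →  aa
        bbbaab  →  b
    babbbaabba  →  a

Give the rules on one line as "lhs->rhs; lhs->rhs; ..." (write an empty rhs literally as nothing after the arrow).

  | bbaaab => aaab
  | baba => ba => b
  | bab => b
  | bbababbaab => ababbaab => abbaab => baab => bab => b

abb->b; ba->b; bab->b; bb->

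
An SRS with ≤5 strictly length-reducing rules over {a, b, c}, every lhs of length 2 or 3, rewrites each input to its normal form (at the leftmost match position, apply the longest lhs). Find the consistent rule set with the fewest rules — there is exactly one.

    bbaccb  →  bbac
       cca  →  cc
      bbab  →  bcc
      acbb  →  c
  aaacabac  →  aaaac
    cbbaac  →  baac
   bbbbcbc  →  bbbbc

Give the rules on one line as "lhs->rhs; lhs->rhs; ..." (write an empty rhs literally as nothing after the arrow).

  | bbaccb => bbac
  | cca => cc
  | bbab => bcc
  | acbb => ab => c

ab->c; bab->cc; ca->c; cb->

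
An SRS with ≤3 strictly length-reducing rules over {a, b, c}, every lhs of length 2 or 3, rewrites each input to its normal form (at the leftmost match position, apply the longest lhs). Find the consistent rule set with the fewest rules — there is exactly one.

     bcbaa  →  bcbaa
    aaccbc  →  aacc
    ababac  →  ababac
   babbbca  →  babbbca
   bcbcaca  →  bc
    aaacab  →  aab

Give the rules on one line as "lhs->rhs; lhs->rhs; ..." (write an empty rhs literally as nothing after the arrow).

aca->; cbc->c

  | bcbaa
  | aaccbc => aacc
  | ababac
  | babbbca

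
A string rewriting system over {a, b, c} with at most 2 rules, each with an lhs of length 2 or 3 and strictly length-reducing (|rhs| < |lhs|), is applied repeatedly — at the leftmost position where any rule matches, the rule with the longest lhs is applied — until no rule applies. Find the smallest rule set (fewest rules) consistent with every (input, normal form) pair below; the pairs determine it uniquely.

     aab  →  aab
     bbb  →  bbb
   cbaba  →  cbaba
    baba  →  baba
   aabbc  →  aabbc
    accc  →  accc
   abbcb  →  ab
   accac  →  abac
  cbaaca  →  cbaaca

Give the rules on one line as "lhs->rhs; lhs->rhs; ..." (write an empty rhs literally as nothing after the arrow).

  | aab
  | bbb
  | cbaba
  | baba

bcb->; cca->ba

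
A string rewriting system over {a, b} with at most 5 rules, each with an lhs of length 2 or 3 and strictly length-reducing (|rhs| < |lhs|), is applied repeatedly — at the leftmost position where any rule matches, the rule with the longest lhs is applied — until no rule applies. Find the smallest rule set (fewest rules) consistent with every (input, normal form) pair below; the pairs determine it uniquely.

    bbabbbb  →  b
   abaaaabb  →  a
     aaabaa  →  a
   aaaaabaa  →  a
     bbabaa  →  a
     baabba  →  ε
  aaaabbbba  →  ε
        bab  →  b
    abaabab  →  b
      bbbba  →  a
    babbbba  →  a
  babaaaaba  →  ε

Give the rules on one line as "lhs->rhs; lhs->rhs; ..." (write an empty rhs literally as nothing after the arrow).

ab->; aba->ba; ba->; bb->

  | bbabbbb => abbbb => bbb => b
  | abaaaabb => baaaabb => aaabb => aab => a
  | aaabaa => aabaa => abaa => baa => a
  | aaaaabaa => aaaabaa => aaabaa => aabaa => abaa => baa => a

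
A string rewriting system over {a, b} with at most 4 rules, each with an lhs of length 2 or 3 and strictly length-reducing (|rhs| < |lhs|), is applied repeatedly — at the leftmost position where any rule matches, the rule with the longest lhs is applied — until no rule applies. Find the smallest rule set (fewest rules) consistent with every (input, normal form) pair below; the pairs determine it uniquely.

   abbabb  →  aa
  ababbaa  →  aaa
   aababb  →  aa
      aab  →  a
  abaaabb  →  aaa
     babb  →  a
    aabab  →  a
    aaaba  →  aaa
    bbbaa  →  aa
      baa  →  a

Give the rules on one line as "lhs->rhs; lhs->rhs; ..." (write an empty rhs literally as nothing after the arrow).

  | abbabb => aabb => aa
  | ababbaa => abbaa => aaa
  | aababb => aabb => aa
  | aab => a

ab->; abb->a; ba->; bb->a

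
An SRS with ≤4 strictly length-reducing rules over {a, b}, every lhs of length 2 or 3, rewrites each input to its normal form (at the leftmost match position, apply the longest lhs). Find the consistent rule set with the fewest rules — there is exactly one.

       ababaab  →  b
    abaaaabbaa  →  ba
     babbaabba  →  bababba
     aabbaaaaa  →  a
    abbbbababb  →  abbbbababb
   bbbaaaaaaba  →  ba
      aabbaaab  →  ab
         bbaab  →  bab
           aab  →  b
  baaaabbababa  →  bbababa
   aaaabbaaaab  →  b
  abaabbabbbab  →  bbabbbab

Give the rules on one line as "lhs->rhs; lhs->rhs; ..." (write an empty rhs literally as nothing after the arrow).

aa->a; aab->b; baa->a

  | ababaab => abaab => aab => b
  | abaaaabbaa => aaaabbaa => aaabbaa => aabbaa => bbaa => ba
  | babbaabba => bababba
  | aabbaaaaa => bbaaaaa => baaaa => aaa => aa => a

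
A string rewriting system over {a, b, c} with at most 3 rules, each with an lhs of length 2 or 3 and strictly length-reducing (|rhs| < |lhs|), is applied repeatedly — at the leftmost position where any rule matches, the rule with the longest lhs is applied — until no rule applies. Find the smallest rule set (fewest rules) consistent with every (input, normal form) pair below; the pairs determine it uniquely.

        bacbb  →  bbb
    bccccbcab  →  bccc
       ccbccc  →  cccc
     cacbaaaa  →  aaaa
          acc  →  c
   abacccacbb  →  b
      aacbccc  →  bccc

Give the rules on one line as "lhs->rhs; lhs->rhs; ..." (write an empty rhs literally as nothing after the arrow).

  | bacbb => bbb
  | bccccbcab => bccccab => bccccb => bccc
  | ccbccc => cccc
  | cacbaaaa => cbaaaa => aaaa

ab->b; ac->; cb->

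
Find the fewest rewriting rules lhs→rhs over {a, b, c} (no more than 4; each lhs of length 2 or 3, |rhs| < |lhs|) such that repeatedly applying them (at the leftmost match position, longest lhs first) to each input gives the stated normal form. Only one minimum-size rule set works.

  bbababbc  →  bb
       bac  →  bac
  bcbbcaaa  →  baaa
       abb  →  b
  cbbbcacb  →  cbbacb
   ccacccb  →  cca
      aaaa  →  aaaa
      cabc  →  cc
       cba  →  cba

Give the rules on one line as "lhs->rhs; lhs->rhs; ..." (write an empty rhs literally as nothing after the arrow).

ab->; bc->; ccc->a

  | bbababbc => bbabbc => bbbc => bb
  | bac
  | bcbbcaaa => bbcaaa => baaa
  | abb => b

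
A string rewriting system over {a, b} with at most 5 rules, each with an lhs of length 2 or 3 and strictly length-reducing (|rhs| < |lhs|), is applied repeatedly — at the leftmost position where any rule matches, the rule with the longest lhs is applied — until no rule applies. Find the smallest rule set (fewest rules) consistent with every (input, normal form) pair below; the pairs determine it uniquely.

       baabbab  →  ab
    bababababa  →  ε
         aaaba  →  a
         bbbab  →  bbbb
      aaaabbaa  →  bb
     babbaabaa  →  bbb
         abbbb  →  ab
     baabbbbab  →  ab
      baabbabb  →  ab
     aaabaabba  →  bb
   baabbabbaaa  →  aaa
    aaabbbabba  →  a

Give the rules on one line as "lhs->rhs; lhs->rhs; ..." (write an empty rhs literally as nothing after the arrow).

  | baabbab => abbab => abab => ab
  | bababababa => babababa => bababa => baba => ba => ε
  | aaaba => aba => a
  | bbbab => bbbb

aab->b; abb->ab; ba->; bba->bb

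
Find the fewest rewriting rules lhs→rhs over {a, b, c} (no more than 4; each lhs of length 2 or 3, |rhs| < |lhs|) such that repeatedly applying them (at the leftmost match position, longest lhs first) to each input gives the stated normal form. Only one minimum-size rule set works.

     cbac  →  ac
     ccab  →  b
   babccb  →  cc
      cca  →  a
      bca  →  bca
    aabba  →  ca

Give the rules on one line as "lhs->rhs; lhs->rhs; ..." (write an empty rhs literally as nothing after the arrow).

ab->b; bb->c; cb->; cca->a

  | cbac => ac
  | ccab => ab => b
  | babccb => bbccb => cccb => cc
  | cca => a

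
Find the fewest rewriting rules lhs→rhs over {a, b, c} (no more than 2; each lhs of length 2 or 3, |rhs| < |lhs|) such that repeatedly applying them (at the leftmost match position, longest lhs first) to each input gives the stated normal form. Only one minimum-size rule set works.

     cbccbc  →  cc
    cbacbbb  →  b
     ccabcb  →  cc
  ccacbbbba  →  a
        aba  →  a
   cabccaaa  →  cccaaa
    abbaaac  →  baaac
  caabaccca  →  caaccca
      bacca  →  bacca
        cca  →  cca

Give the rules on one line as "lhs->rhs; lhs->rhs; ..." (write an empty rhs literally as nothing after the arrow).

ab->; cb->

  | cbccbc => ccbc => cc
  | cbacbbb => acbbb => abb => b
  | ccabcb => cccb => cc
  | ccacbbbba => ccabbba => ccbba => cba => a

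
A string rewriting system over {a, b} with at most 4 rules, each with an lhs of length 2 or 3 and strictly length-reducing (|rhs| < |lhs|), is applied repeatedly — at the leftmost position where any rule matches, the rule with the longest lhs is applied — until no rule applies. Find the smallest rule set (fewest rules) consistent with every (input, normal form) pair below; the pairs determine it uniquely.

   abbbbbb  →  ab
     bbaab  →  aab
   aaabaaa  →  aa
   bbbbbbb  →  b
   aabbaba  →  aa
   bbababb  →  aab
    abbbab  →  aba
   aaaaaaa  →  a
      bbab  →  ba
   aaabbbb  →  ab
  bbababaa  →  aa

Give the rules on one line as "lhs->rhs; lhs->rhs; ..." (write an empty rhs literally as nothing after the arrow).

aaa->a; baa->aa; bab->ba; bb->b

  | abbbbbb => abbbbb => abbbb => abbb => abb => ab
  | bbaab => baab => aab
  | aaabaaa => abaaa => aaaa => aa
  | bbbbbbb => bbbbbb => bbbbb => bbbb => bbb => bb => b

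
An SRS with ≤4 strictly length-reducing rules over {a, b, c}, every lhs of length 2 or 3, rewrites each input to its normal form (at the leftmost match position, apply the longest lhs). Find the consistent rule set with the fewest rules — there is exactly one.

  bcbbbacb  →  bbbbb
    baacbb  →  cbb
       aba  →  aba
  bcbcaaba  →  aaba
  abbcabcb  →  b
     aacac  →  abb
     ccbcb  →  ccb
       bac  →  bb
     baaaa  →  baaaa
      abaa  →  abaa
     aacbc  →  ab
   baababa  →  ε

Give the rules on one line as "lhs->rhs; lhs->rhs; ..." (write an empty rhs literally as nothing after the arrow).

  | bcbbbacb => bbbacb => bbbbb
  | baacbb => babbb => cbb
  | aba
  | bcbcaaba => bcaaba => aaba

ac->b; bab->c; bc->; ca->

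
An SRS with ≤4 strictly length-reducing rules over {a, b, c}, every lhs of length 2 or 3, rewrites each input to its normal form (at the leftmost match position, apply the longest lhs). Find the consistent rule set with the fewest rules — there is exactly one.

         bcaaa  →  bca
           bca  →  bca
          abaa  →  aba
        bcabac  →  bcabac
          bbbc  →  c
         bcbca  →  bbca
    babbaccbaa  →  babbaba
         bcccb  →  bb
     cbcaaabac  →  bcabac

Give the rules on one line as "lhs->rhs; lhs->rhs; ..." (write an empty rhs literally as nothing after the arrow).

  | bcaaa => bcaa => bca
  | bca
  | abaa => aba
  | bcabac

aa->a; bbb->; cb->b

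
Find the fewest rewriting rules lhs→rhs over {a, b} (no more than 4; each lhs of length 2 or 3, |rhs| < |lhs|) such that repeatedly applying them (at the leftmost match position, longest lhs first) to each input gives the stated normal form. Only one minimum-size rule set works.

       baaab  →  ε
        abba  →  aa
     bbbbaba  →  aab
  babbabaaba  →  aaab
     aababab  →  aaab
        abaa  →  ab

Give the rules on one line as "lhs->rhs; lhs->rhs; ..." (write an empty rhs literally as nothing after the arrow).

ba->b; bb->; bbb->ab

  | baaab => baab => bab => bb => ε
  | abba => aa
  | bbbbaba => abbaba => aaba => aab
  | babbabaaba => bbbabaaba => ababaaba => abbaaba => aaaba => aaab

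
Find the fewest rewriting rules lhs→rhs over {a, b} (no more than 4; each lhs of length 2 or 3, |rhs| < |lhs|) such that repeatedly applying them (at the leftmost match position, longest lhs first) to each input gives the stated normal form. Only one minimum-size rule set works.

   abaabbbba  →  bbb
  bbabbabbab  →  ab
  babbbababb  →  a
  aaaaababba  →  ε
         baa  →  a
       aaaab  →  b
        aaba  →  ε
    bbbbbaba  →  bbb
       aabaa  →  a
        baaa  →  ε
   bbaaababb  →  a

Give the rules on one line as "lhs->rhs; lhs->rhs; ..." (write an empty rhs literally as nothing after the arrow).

aa->; ba->; bab->ba

  | abaabbbba => aabbbba => bbbba => bbb
  | bbabbabbab => bbababbab => bbaabbab => babbab => babab => baab => ab
  | babbbababb => babbababb => babababb => baababb => ababb => abab => aba => a
  | aaaaababba => aaababba => ababba => ababa => abaa => aa => ε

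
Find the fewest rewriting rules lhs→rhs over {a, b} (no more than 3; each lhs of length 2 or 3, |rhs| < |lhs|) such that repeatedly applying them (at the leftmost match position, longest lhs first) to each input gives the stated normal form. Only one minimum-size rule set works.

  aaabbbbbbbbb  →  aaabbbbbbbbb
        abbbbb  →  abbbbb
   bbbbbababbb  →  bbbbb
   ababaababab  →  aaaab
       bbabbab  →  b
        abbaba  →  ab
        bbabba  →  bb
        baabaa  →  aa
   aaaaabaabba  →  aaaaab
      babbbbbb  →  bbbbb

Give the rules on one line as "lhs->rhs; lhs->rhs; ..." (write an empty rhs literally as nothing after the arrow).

ba->b; bab->

  | aaabbbbbbbbb
  | abbbbb
  | bbbbbababbb => bbbbabbb => bbbbb
  | ababaababab => aaababab => aaaab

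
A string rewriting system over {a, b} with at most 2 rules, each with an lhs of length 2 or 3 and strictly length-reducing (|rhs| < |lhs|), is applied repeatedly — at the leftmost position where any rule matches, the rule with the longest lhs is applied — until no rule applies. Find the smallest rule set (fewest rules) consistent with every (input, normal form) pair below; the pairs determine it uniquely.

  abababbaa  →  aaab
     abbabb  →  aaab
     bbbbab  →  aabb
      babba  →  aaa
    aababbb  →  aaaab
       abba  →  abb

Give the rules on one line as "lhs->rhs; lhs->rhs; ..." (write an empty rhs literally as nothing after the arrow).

ba->b; bbb->aa

  | abababbaa => abbabbaa => abbbbaa => aaabaa => aaaba => aaab
  | abbabb => abbbb => aaab
  | bbbbab => aabab => aabb
  | babba => bbba => aaa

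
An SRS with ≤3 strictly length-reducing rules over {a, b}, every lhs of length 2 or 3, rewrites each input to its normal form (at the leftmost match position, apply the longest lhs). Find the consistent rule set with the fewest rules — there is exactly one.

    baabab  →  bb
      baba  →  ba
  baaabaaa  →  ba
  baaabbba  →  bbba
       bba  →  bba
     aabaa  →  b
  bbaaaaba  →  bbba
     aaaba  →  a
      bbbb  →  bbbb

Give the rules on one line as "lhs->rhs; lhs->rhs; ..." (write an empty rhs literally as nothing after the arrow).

aa->; ab->

  | baabab => bbab => bb
  | baba => ba
  | baaabaaa => babaaa => baaa => ba
  | baaabbba => babbba => bbba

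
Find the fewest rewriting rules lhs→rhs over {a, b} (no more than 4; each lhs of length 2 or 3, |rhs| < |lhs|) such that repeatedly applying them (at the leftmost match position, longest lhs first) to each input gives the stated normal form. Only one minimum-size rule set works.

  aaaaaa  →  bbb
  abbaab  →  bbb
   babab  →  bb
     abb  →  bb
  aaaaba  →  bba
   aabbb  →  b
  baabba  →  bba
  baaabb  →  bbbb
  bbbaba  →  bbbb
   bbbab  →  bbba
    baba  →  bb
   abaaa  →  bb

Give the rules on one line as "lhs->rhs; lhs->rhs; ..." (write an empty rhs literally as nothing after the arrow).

  | aaaaaa => baaaa => bbaa => bbb
  | abbaab => bbaab => bbaa => bbb
  | babab => baab => baa => bb
  | abb => bb

aa->b; aab->aa; ab->a; abb->bb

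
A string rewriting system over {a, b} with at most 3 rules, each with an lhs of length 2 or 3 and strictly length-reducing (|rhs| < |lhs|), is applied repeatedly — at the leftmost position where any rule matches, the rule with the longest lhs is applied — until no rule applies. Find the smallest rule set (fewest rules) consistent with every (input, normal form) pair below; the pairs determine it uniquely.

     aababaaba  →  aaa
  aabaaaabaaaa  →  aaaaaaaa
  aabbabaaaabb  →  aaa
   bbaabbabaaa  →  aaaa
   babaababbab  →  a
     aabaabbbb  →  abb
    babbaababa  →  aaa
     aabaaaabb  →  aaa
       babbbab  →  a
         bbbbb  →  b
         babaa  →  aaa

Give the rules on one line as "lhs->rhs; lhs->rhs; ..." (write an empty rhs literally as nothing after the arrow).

  | aababaaba => aabaaba => aaaba => aaa
  | aabaaaabaaaa => aaaaabaaaa => aaaaaaaa
  | aabbabaaaabb => ababaaaabb => aabaaaabb => aaaaabb => aaaab => aaa
  | bbaabbabaaa => baabbabaaa => aabbabaaa => ababaaa => aabaaa => aaaa

aab->a; ba->a; bbb->b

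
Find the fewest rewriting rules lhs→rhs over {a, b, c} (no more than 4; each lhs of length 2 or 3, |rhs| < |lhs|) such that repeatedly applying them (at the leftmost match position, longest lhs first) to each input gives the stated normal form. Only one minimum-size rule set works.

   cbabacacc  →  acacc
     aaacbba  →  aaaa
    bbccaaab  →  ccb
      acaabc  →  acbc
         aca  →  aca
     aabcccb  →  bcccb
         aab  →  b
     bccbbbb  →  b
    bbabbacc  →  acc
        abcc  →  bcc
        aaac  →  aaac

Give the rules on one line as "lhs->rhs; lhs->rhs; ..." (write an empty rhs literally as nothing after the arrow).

ab->b; bb->; cbb->

  | cbabacacc => cbbacacc => acacc
  | aaacbba => aaaa
  | bbccaaab => ccaaab => ccaab => ccab => ccb
  | acaabc => acabc => acbc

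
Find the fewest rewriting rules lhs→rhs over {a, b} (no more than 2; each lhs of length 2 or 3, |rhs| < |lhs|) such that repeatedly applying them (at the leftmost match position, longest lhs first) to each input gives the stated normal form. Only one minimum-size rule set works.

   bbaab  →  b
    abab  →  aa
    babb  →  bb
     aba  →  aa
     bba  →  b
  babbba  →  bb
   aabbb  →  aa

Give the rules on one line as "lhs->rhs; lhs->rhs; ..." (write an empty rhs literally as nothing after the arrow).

ab->a; ba->

  | bbaab => bab => b
  | abab => aab => aa
  | babb => bb
  | aba => aa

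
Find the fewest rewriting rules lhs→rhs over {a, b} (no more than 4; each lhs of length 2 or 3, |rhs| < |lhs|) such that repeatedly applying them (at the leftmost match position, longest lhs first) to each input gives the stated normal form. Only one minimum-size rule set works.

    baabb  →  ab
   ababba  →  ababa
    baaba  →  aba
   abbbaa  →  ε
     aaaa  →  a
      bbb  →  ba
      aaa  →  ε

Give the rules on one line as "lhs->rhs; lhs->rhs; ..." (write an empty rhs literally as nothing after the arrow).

  | baabb => abb => ab
  | ababba => ababa
  | baaba => aba
  | abbbaa => abaaa => aaa => ε

aaa->; baa->a; bb->b; bbb->ba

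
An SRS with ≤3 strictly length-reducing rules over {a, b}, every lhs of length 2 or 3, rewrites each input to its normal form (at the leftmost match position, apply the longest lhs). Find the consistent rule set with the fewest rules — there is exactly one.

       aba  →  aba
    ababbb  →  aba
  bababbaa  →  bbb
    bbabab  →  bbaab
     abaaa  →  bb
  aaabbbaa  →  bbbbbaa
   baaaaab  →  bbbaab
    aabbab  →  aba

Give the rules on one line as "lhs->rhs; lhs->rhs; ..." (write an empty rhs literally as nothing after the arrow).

aaa->bb; abb->b; bab->ba

  | aba
  | ababbb => ababb => abab => aba
  | bababbaa => baabbaa => babaa => baaa => bbb
  | bbabab => bbaab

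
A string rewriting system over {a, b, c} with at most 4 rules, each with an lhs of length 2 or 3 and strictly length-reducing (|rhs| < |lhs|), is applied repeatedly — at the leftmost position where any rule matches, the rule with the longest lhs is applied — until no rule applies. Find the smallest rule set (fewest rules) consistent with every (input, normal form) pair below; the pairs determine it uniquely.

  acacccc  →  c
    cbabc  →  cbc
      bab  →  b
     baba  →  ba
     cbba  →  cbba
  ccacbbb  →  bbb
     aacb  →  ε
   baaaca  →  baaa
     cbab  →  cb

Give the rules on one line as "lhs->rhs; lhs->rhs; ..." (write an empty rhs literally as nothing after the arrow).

ab->; ac->; cc->

  | acacccc => acccc => ccc => c
  | cbabc => cbc
  | bab => b
  | baba => ba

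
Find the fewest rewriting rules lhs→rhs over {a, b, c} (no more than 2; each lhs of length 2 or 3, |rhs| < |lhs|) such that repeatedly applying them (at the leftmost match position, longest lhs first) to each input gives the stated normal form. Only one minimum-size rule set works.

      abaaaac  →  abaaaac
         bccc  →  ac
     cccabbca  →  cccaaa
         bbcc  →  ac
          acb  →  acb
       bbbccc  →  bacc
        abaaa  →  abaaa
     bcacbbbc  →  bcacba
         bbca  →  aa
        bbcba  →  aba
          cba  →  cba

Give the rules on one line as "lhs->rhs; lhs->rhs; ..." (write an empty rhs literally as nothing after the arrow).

bbc->a; bcc->a

  | abaaaac
  | bccc => ac
  | cccabbca => cccaaa
  | bbcc => ac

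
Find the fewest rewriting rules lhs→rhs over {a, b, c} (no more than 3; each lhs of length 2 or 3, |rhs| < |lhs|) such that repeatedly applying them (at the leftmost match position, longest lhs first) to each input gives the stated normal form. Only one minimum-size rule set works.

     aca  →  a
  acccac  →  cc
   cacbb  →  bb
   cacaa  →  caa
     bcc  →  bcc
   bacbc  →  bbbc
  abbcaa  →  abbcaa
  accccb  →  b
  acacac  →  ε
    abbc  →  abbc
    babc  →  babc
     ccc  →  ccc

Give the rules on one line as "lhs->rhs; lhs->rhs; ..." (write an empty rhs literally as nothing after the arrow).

  | aca => a
  | acccac => ccac => cc
  | cacbb => cbb => bb
  | cacaa => caa

ac->; bac->bb; cb->b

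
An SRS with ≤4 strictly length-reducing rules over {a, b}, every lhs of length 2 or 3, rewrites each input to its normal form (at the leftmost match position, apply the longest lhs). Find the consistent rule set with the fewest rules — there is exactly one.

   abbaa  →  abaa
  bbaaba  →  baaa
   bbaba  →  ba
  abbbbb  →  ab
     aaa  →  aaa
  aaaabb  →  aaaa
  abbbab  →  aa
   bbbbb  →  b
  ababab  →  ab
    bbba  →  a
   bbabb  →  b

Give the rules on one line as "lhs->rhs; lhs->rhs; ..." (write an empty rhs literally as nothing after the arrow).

  | abbaa => abaa
  | bbaaba => baaba => baaa
  | bbaba => baba => ba
  | abbbbb => abb => ab

aab->aa; bab->b; bb->b; bbb->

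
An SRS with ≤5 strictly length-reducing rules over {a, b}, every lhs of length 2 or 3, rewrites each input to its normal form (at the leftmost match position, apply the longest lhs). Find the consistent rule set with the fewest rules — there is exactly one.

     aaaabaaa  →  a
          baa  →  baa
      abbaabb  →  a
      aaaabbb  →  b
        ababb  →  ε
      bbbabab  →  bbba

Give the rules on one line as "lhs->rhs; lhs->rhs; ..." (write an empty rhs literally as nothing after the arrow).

aaa->ab; ab->a; aba->a; abb->

  | aaaabaaa => ababaaa => abaaa => aaa => ab => a
  | baa
  | abbaabb => aabb => a
  | aaaabbb => ababbb => abbb => b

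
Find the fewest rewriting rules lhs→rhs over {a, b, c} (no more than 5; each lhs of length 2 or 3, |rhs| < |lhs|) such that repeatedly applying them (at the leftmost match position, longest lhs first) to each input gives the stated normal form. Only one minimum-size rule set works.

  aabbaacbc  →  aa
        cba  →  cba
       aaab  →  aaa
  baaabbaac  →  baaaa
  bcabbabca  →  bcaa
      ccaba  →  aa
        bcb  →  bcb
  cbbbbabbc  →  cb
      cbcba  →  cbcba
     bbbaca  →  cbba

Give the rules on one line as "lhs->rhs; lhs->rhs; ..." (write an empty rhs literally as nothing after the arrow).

  | aabbaacbc => aabaacbc => aaaacbc => aaabbc => aaabc => aaac => aab => aa
  | cba
  | aaab => aaa
  | baaabbaac => baaabaac => baaaaac => baaaab => baaaa

ab->a; ac->b; bbb->cb; cc->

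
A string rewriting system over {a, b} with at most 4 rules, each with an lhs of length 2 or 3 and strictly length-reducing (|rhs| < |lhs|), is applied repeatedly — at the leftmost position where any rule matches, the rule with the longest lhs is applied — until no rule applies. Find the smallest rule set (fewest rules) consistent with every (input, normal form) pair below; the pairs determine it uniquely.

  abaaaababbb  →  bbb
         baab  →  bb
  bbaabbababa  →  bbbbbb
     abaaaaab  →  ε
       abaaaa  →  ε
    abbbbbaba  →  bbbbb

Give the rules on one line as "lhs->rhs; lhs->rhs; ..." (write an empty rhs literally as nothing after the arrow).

  | abaaaababbb => aaaababbb => aababbb => babbb => bbb
  | baab => bb
  | bbaabbababa => bbabbababa => bbbbababa => bbbbbaba => bbbbbba => bbbbbb
  | abaaaaab => aaaaab => aaab => ab => ε

aa->; ab->; bba->bb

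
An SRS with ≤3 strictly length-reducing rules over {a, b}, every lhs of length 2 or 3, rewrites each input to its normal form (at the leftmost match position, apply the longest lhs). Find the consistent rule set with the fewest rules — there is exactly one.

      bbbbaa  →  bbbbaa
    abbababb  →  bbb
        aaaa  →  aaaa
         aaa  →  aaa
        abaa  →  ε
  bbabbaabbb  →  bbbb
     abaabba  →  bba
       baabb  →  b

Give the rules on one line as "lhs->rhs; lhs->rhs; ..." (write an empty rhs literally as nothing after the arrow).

  | bbbbaa
  | abbababb => bababb => babbb => bbb
  | aaaa
  | aaa

ab->; aba->ab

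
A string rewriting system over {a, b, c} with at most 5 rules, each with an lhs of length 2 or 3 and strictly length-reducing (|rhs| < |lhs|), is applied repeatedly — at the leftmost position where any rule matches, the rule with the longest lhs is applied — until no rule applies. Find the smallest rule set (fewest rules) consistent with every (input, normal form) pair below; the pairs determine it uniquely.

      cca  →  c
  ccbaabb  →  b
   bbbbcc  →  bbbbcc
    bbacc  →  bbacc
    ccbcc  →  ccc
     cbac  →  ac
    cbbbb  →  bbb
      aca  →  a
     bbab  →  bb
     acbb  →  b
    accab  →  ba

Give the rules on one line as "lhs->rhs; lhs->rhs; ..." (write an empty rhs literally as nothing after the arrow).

  | cca => c
  | ccbaabb => caabb => abb => b
  | bbbbcc
  | bbacc

ab->; acb->ba; ca->; cb->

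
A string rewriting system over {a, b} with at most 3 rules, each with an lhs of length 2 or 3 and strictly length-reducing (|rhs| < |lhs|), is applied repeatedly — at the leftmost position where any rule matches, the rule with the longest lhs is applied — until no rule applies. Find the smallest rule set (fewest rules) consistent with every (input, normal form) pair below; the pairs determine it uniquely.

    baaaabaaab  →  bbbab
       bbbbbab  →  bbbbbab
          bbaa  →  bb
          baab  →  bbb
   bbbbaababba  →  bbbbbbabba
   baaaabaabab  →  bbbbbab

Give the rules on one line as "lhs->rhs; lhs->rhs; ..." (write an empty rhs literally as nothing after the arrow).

aa->; aab->bb

  | baaaabaaab => baabaaab => bbbaaab => bbbab
  | bbbbbab
  | bbaa => bb
  | baab => bbb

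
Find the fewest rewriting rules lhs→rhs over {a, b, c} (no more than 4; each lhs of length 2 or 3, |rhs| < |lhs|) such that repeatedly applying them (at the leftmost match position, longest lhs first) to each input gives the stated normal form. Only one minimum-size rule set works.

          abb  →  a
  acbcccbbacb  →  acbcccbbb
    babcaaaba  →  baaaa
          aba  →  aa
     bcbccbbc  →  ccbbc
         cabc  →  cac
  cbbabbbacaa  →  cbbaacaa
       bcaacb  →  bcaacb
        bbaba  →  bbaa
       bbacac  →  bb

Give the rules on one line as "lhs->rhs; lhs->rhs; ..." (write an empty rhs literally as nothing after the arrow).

  | abb => ab => a
  | acbcccbbacb => acbcccbbb
  | babcaaaba => bacaaaba => baaaba => baaaa
  | aba => aa

ab->a; bac->b; bcb->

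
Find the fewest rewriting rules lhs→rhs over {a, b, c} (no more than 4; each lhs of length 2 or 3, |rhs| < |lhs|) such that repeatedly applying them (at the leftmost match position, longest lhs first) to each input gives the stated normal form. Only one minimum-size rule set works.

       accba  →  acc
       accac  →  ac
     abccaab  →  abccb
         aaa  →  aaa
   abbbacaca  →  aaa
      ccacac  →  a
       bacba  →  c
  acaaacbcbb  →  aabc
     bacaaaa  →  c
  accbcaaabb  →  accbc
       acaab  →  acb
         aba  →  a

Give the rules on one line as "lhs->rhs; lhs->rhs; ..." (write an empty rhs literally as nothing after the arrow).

ba->; bb->; ca->c; cac->a

  | accba => acc
  | accac => aca => ac
  | abccaab => abccab => abccb
  | aaa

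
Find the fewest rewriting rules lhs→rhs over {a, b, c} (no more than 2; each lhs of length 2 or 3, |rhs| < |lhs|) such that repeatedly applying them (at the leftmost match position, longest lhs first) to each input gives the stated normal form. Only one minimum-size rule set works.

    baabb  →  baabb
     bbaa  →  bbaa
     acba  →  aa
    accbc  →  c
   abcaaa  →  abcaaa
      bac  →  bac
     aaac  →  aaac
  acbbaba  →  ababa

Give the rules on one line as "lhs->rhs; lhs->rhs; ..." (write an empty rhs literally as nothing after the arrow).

  | baabb
  | bbaa
  | acba => aa
  | accbc => cbc => c

acc->c; cb->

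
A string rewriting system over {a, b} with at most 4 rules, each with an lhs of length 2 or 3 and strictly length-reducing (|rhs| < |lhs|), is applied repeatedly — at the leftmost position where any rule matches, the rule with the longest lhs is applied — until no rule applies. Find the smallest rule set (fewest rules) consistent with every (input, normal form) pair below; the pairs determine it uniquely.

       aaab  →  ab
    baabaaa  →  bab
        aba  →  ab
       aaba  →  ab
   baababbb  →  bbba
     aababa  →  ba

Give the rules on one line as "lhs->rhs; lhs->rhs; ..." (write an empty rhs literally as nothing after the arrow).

aa->a; aba->ab; abb->ba

  | aaab => aab => ab
  | baabaaa => babaaa => babaa => baba => bab
  | aba => ab
  | aaba => aba => ab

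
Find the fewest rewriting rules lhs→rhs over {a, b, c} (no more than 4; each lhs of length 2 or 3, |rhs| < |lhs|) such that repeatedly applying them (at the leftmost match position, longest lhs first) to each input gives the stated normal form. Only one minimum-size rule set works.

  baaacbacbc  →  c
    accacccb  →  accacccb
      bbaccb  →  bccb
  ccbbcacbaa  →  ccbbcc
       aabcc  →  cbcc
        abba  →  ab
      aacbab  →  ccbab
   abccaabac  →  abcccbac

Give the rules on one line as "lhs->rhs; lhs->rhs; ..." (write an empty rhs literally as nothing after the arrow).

aa->c; acb->; baa->; bba->b

  | baaacbacbc => acbacbc => acbc => c
  | accacccb
  | bbaccb => bccb
  | ccbbcacbaa => ccbbcaa => ccbbcc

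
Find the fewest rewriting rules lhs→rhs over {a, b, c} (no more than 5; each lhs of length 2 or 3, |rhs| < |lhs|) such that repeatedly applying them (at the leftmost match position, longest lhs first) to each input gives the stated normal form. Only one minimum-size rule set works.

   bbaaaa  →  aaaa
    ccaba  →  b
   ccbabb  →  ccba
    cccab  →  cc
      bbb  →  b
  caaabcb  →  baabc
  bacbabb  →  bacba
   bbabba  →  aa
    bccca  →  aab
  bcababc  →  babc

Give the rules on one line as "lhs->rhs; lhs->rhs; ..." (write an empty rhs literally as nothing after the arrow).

bb->; bcb->bc; bcc->aa; ca->b

  | bbaaaa => aaaa
  | ccaba => cbba => ca => b
  | ccbabb => ccba
  | cccab => ccbb => cc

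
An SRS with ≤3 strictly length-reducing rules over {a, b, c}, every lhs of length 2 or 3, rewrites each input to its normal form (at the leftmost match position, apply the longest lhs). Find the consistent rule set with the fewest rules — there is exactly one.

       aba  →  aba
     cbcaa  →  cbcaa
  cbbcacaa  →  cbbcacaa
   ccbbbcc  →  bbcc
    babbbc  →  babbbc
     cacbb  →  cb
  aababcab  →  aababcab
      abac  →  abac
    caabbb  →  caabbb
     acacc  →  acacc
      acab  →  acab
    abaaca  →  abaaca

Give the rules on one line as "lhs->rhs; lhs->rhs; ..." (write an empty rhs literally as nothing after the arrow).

  | aba
  | cbcaa
  | cbbcacaa
  | ccbbbcc => bbcc

acb->; ccb->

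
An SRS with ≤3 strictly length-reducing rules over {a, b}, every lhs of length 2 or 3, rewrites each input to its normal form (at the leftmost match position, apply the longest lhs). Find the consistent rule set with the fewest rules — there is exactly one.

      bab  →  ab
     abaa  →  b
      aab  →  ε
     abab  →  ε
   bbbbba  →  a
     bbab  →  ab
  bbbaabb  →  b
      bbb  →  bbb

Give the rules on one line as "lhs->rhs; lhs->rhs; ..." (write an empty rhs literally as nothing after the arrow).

  | bab => ab
  | abaa => aaa => b
  | aab => ε
  | abab => aab => ε

aaa->b; aab->; ba->a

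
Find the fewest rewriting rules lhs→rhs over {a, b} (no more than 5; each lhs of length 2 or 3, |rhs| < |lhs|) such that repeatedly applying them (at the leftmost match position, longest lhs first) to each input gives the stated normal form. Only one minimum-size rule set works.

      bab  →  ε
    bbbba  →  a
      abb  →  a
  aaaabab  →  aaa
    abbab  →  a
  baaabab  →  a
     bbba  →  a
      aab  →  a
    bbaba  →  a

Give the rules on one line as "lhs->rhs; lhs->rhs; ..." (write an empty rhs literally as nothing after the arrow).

ab->; abb->a; ba->a; baa->a

  | bab => ab => ε
  | bbbba => bbba => bba => ba => a
  | abb => a
  | aaaabab => aaaab => aaa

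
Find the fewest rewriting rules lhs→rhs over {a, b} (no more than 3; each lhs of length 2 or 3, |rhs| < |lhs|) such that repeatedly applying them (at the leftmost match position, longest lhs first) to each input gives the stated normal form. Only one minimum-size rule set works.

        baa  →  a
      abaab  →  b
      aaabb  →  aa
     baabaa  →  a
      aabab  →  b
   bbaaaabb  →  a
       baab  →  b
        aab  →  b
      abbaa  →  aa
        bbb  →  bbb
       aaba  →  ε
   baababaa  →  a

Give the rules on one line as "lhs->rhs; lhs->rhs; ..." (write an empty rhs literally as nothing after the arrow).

ab->b; abb->; ba->

  | baa => a
  | abaab => baab => ab => b
  | aaabb => aa
  | baabaa => abaa => baa => a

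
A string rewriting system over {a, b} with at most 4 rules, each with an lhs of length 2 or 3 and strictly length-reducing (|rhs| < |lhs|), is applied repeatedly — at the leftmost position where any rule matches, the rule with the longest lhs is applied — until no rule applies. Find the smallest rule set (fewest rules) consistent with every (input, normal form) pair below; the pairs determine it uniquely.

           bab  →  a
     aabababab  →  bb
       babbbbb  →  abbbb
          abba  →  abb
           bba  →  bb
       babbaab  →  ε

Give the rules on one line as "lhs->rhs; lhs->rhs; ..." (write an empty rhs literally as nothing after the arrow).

aa->; aab->bb; ba->b; bab->a

  | bab => a
  | aabababab => bbababab => baabab => babab => aab => bb
  | babbbbb => abbbb
  | abba => abb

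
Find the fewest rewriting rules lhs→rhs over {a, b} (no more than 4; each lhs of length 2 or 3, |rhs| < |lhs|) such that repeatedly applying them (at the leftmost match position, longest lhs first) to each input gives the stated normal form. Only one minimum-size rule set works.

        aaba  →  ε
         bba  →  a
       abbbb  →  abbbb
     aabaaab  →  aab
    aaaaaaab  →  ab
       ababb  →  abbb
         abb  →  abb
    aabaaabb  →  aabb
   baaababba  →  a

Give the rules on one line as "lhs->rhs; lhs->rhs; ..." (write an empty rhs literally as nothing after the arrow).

aaa->; ba->a; bab->bb

  | aaba => aaa => ε
  | bba => ba => a
  | abbbb
  | aabaaab => aaaaab => aab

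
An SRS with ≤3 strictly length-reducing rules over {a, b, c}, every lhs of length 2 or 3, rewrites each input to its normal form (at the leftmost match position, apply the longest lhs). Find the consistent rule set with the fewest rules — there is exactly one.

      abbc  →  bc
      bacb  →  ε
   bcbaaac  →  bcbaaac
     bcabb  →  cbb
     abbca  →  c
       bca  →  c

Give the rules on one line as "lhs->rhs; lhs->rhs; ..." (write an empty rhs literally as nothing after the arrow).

  | abbc => bc
  | bacb => ab => ε
  | bcbaaac
  | bcabb => cbb

ab->; bac->a; bca->c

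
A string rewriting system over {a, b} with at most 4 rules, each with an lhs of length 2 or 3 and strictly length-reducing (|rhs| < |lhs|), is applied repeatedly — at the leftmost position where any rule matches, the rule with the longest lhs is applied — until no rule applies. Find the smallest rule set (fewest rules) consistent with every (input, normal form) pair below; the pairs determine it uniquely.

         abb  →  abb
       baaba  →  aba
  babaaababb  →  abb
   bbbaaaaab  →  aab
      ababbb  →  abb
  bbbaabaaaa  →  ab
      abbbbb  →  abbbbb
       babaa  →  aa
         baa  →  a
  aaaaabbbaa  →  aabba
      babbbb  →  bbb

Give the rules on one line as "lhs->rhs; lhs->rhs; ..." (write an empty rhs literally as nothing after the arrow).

aaa->ab; baa->a; bab->

  | abb
  | baaba => aba
  | babaaababb => aaababb => abbabb => abb
  | bbbaaaaab => bbaaaab => baaab => aab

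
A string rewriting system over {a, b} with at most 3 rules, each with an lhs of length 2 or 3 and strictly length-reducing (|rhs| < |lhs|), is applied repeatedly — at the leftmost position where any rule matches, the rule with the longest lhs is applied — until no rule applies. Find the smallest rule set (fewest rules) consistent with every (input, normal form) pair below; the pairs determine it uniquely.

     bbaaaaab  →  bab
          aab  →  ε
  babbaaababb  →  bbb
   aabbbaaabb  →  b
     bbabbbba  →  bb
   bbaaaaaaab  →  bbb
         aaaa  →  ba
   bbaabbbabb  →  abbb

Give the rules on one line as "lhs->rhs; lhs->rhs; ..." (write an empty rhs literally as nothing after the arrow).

aaa->b; aab->; bba->

  | bbaaaaab => aaaab => bab
  | aab => ε
  | babbaaababb => baaababb => bbbabb => bbb
  | aabbbaaabb => bbaaabb => aabb => b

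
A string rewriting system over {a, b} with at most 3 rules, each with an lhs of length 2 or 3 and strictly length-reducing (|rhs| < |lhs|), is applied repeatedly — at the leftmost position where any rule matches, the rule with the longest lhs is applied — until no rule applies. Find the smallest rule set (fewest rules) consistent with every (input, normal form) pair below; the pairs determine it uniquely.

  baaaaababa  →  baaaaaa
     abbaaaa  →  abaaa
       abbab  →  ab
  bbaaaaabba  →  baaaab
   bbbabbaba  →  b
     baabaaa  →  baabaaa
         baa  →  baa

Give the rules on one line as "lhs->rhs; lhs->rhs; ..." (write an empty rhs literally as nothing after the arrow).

bab->; bb->b; bba->b

  | baaaaababa => baaaaaa
  | abbaaaa => abaaa
  | abbab => abb => ab
  | bbaaaaabba => baaaabba => baaaab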